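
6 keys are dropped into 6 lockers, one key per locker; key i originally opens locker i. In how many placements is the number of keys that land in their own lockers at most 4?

719

Sum C(6,i)·!(6-i) for i = 0..4:
  i=0: C(6,0)·!6 = 1·265 = 265
  i=1: C(6,1)·!5 = 6·44 = 264
  i=2: C(6,2)·!4 = 15·9 = 135
  i=3: C(6,3)·!3 = 20·2 = 40
  i=4: C(6,4)·!2 = 15·1 = 15
Total = 719.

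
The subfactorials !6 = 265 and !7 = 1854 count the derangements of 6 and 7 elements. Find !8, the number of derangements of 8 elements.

!8 = (8-1)·(!7 + !6) = 7·(1854 + 265) = 7·2119 = 14833.

14833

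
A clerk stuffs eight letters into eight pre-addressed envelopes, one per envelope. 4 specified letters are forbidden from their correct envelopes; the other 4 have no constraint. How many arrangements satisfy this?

24024

Let A_j be the event that the j-th constrained one is fixed. By inclusion-exclusion over the 4 events:
Σ_{j=0}^{4} (-1)^j C(4,j)(8-j)!
= C(4,0)·8! - C(4,1)·7! + C(4,2)·6! - C(4,3)·5! + C(4,4)·4!
= 40320 - 20160 + 4320 - 480 + 24
= 24024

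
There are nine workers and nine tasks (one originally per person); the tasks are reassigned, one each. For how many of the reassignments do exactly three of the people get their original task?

22260

Pick the 3 fixed positions: C(9,3) = 84 ways.
The other 6 form a derangement: !6 = 265.
Total: 84 × 265 = 22260.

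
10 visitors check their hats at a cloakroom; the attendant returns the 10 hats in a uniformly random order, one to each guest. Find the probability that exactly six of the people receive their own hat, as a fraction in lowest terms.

1/1920

Favorable outcomes: C(10,6)·!4 = 210·9 = 1890.
Total outcomes: 10! = 3628800.
Probability = 1890/3628800 = 1/1920.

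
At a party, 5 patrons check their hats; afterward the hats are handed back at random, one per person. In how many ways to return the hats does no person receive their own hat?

The subfactorial !5 = [5!/e] (nearest integer).
5! = 120, and 120/e ≈ 44.15, so !5 = 44.

44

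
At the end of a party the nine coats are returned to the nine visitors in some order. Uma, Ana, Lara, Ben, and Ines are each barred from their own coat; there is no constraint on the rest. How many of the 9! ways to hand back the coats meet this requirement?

Inclusion-exclusion on the 5 forbidden self-matches:
Σ_{j=0}^{5} (-1)^j C(5,j)(9-j)!
= C(5,0)·9! - C(5,1)·8! + C(5,2)·7! - C(5,3)·6! + C(5,4)·5! - C(5,5)·4!
= 362880 - 201600 + 50400 - 7200 + 600 - 24
= 205056

205056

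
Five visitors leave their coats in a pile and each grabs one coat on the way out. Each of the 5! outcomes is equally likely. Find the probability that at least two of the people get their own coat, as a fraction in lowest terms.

31/120

Favorable outcomes: Σ_{i≥2} C(5,i)·!(5-i) = 10·2 + 10·1 + 5·0 + 1·1 = 31.
Total outcomes: 5! = 120.
Probability = 31/120 = 31/120.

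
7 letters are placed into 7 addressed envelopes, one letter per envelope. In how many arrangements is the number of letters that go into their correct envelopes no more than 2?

# with exactly i fixed is C(7,i)·!(7-i); sum over i=0..2:
  i=0: C(7,0)·!7 = 1·1854 = 1854
  i=1: C(7,1)·!6 = 7·265 = 1855
  i=2: C(7,2)·!5 = 21·44 = 924
Total = 4633.

4633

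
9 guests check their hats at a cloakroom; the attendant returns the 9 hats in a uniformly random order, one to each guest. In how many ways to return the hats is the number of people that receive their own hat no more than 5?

362675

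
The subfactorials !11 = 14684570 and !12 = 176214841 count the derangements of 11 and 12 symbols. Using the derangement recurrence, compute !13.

2290792932

!13 = (13-1)·(!12 + !11) = 12·(176214841 + 14684570) = 12·190899411 = 2290792932.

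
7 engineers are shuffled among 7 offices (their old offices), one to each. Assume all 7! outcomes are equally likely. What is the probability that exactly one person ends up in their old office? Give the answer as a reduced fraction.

Favorable outcomes: C(7,1)·!6 = 7·265 = 1855.
Total outcomes: 7! = 5040.
Probability = 1855/5040 = 53/144.

53/144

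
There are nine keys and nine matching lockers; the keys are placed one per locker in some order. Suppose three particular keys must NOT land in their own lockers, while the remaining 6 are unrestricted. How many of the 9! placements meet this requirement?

Let A_j be the event that the j-th constrained one is fixed. By inclusion-exclusion over the 3 events:
Σ_{j=0}^{3} (-1)^j C(3,j)(9-j)!
= C(3,0)·9! - C(3,1)·8! + C(3,2)·7! - C(3,3)·6!
= 362880 - 120960 + 15120 - 720
= 256320

256320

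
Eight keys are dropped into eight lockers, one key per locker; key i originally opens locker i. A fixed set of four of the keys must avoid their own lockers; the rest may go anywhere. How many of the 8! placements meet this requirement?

24024

Inclusion-exclusion on the 4 forbidden self-matches:
Σ_{j=0}^{4} (-1)^j C(4,j)(8-j)!
= C(4,0)·8! - C(4,1)·7! + C(4,2)·6! - C(4,3)·5! + C(4,4)·4!
= 40320 - 20160 + 4320 - 480 + 24
= 24024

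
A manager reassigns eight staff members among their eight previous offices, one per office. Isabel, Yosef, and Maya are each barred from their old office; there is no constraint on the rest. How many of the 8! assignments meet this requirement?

Inclusion-exclusion on the 3 forbidden self-matches:
Σ_{j=0}^{3} (-1)^j C(3,j)(8-j)!
= C(3,0)·8! - C(3,1)·7! + C(3,2)·6! - C(3,3)·5!
= 40320 - 15120 + 2160 - 120
= 27240

27240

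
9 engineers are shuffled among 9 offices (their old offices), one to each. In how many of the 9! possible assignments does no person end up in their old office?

133496

!9 = 9! · Σ_{k=0}^{9} (-1)^k/k!
= 9! - 9!/1! + 9!/2! - 9!/3! + 9!/4! - 9!/5! + 9!/6! - 9!/7! + 9!/8! - 9!/9!
= 362880 - 362880 + 181440 - 60480 + 15120 - 3024 + 504 - 72 + 9 - 1
= 133496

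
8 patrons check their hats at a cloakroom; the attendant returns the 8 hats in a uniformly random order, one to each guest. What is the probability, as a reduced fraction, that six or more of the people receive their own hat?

29/40320

Favorable outcomes: Σ_{i≥6} C(8,i)·!(8-i) = 28·1 + 8·0 + 1·1 = 29.
Total outcomes: 8! = 40320.
Probability = 29/40320 = 29/40320.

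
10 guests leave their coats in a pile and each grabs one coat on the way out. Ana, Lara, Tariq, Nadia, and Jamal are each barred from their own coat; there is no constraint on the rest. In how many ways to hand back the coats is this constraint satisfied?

2170680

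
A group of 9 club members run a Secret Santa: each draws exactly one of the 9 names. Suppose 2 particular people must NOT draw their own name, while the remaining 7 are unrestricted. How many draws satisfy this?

287280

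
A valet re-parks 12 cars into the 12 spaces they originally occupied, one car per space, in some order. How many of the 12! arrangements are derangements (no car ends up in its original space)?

176214841

The number of derangements of 12 is !12 = Σ_{k=0}^{12} (-1)^k·12!/k!
= 12! - 12!/1! + 12!/2! - 12!/3! + 12!/4! - 12!/5! + 12!/6! - 12!/7! + 12!/8! - 12!/9! + 12!/10! - 12!/11! + 12!/12!
= 479001600 - 479001600 + 239500800 - 79833600 + 19958400 - 3991680 + 665280 - 95040 + 11880 - 1320 + 132 - 12 + 1
= 176214841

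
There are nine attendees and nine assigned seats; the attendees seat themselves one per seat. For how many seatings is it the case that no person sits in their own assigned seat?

The subfactorial !9 = [9!/e] (nearest integer).
9! = 362880, and 362880/e ≈ 133496.09, so !9 = 133496.

133496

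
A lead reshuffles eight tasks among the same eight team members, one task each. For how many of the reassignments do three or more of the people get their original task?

Sum C(8,i)·!(8-i) for i = 3..8:
  i=3: C(8,3)·!5 = 56·44 = 2464
  i=4: C(8,4)·!4 = 70·9 = 630
  i=5: C(8,5)·!3 = 56·2 = 112
  i=6: C(8,6)·!2 = 28·1 = 28
  i=7: C(8,7)·!1 = 8·0 = 0
  i=8: C(8,8)·!0 = 1·1 = 1
Total = 3235.

3235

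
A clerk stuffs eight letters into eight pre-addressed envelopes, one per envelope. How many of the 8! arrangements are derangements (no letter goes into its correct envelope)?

Recurrence: !8 = 7·(!7 + !6).
!8 = 7·(1854 + 265) = 7·2119 = 14833

14833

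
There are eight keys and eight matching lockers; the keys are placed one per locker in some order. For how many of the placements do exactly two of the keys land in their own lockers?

Pick the 2 fixed positions: C(8,2) = 28 ways.
The other 6 form a derangement: !6 = 265.
Total: 28 × 265 = 7420.

7420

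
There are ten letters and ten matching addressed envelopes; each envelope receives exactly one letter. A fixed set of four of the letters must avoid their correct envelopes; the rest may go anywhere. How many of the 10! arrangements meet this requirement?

2399760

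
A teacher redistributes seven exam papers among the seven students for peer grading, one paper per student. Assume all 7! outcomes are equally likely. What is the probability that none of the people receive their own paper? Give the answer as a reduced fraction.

103/280

Favorable outcomes: !7 = 1854.
Total outcomes: 7! = 5040.
Probability = 1854/5040 = 103/280.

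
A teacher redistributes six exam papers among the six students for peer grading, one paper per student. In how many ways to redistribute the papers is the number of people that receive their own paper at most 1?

529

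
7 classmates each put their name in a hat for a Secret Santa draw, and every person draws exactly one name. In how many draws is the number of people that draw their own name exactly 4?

Pick the 4 fixed positions: C(7,4) = 35 ways.
The remaining 3 must be deranged: !3 = 2.
Total: 35 × 2 = 70.

70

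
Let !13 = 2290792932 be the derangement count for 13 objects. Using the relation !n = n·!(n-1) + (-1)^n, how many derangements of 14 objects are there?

32071101049

!14 = 14·2290792932 + 1 = 32071101049.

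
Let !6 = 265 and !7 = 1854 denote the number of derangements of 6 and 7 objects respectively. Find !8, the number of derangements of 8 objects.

!8 = (8-1)·(!7 + !6) = 7·(1854 + 265) = 7·2119 = 14833.

14833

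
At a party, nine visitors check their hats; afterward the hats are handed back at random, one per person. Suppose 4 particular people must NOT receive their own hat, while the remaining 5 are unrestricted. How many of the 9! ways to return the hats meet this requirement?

229080

Inclusion-exclusion on the 4 forbidden self-matches:
Σ_{j=0}^{4} (-1)^j C(4,j)(9-j)!
= C(4,0)·9! - C(4,1)·8! + C(4,2)·7! - C(4,3)·6! + C(4,4)·5!
= 362880 - 161280 + 30240 - 2880 + 120
= 229080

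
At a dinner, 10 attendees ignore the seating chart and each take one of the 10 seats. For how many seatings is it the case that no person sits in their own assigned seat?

The number of derangements of 10 is !10 = Σ_{k=0}^{10} (-1)^k·10!/k!
= 10! - 10!/1! + 10!/2! - 10!/3! + 10!/4! - 10!/5! + 10!/6! - 10!/7! + 10!/8! - 10!/9! + 10!/10!
= 3628800 - 3628800 + 1814400 - 604800 + 151200 - 30240 + 5040 - 720 + 90 - 10 + 1
= 1334961

1334961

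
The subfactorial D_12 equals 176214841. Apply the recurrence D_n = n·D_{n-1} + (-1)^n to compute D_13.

D_13 = 13·176214841 - 1 = 2290792932.

2290792932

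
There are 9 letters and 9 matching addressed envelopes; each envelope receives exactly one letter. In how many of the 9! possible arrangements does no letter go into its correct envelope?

Use !n = n·!(n-1) + (-1)^n.
!9 = 9·14833 - 1 = 133496

133496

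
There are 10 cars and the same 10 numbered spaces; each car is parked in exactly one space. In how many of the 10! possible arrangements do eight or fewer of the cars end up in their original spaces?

# with exactly i fixed is C(10,i)·!(10-i); sum over i=0..8:
  i=0: C(10,0)·!10 = 1·1334961 = 1334961
  i=1: C(10,1)·!9 = 10·133496 = 1334960
  i=2: C(10,2)·!8 = 45·14833 = 667485
  i=3: C(10,3)·!7 = 120·1854 = 222480
  i=4: C(10,4)·!6 = 210·265 = 55650
  i=5: C(10,5)·!5 = 252·44 = 11088
  i=6: C(10,6)·!4 = 210·9 = 1890
  i=7: C(10,7)·!3 = 120·2 = 240
  i=8: C(10,8)·!2 = 45·1 = 45
Total = 3628799.

3628799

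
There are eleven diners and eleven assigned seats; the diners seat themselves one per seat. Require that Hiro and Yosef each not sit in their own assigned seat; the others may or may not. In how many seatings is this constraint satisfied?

Let A_j be the event that the j-th constrained one is fixed. By inclusion-exclusion over the 2 events:
Σ_{j=0}^{2} (-1)^j C(2,j)(11-j)!
= C(2,0)·11! - C(2,1)·10! + C(2,2)·9!
= 39916800 - 7257600 + 362880
= 33022080

33022080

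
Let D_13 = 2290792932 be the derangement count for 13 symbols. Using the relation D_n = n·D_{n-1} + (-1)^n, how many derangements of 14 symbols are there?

32071101049

D_14 = 14·2290792932 + 1 = 32071101049.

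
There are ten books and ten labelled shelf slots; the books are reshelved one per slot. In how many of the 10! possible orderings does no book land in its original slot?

1334961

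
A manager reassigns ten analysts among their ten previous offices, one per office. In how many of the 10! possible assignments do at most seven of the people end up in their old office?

3628754

# with exactly i fixed is C(10,i)·!(10-i); sum over i=0..7:
  i=0: C(10,0)·!10 = 1·1334961 = 1334961
  i=1: C(10,1)·!9 = 10·133496 = 1334960
  i=2: C(10,2)·!8 = 45·14833 = 667485
  i=3: C(10,3)·!7 = 120·1854 = 222480
  i=4: C(10,4)·!6 = 210·265 = 55650
  i=5: C(10,5)·!5 = 252·44 = 11088
  i=6: C(10,6)·!4 = 210·9 = 1890
  i=7: C(10,7)·!3 = 120·2 = 240
Total = 3628754.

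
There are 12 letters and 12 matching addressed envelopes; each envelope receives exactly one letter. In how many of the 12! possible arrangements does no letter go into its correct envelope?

!12 is the nearest integer to 12!/e.
12! = 479001600, and 479001600/e ≈ 176214840.93, so !12 = 176214841.

176214841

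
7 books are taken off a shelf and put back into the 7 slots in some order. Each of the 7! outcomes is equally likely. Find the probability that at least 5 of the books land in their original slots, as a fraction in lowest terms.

Favorable outcomes: Σ_{i≥5} C(7,i)·!(7-i) = 21·1 + 7·0 + 1·1 = 22.
Total outcomes: 7! = 5040.
Probability = 22/5040 = 11/2520.

11/2520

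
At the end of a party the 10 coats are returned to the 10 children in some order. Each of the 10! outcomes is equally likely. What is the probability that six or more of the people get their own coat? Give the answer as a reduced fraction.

17/28350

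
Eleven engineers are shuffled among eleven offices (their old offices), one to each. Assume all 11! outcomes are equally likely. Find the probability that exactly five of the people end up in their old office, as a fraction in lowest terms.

Favorable outcomes: C(11,5)·!6 = 462·265 = 122430.
Total outcomes: 11! = 39916800.
Probability = 122430/39916800 = 53/17280.

53/17280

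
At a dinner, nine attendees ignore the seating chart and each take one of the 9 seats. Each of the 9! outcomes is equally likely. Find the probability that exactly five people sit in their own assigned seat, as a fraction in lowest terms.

1/320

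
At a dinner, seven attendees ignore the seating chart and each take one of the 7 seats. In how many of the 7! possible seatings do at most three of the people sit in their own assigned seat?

Sum C(7,i)·!(7-i) for i = 0..3:
  i=0: C(7,0)·!7 = 1·1854 = 1854
  i=1: C(7,1)·!6 = 7·265 = 1855
  i=2: C(7,2)·!5 = 21·44 = 924
  i=3: C(7,3)·!4 = 35·9 = 315
Total = 4948.

4948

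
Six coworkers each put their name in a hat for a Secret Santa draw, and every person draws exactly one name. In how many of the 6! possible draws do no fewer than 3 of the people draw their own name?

56

# with exactly i fixed is C(6,i)·!(6-i); sum over i=3..6:
  i=3: C(6,3)·!3 = 20·2 = 40
  i=4: C(6,4)·!2 = 15·1 = 15
  i=5: C(6,5)·!1 = 6·0 = 0
  i=6: C(6,6)·!0 = 1·1 = 1
Total = 56.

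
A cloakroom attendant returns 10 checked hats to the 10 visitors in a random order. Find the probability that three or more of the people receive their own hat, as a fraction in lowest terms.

Favorable outcomes: Σ_{i≥3} C(10,i)·!(10-i) = 120·1854 + 210·265 + 252·44 + 210·9 + 120·2 + 45·1 + 10·0 + 1·1 = 291394.
Total outcomes: 10! = 3628800.
Probability = 291394/3628800 = 145697/1814400.

145697/1814400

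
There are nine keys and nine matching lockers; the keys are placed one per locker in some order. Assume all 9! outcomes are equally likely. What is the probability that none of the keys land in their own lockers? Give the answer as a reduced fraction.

16687/45360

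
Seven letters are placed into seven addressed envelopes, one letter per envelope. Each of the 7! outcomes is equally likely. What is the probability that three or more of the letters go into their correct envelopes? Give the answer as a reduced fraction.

407/5040

Favorable outcomes: Σ_{i≥3} C(7,i)·!(7-i) = 35·9 + 35·2 + 21·1 + 7·0 + 1·1 = 407.
Total outcomes: 7! = 5040.
Probability = 407/5040 = 407/5040.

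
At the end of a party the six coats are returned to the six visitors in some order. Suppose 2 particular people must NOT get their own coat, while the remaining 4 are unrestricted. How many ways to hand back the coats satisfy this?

Inclusion-exclusion on the 2 forbidden self-matches:
Σ_{j=0}^{2} (-1)^j C(2,j)(6-j)!
= C(2,0)·6! - C(2,1)·5! + C(2,2)·4!
= 720 - 240 + 24
= 504

504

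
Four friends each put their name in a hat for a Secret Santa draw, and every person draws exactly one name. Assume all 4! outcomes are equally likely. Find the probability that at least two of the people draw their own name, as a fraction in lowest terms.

7/24

Favorable outcomes: Σ_{i≥2} C(4,i)·!(4-i) = 6·1 + 4·0 + 1·1 = 7.
Total outcomes: 4! = 24.
Probability = 7/24 = 7/24.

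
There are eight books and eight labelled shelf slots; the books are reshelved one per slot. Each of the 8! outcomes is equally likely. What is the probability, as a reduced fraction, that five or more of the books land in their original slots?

47/13440

Favorable outcomes: Σ_{i≥5} C(8,i)·!(8-i) = 56·2 + 28·1 + 8·0 + 1·1 = 141.
Total outcomes: 8! = 40320.
Probability = 141/40320 = 47/13440.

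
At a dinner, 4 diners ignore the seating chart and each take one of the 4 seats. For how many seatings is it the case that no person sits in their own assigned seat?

!4 = 4! · Σ_{k=0}^{4} (-1)^k/k!
= 4! - 4!/1! + 4!/2! - 4!/3! + 4!/4!
= 24 - 24 + 12 - 4 + 1
= 9

9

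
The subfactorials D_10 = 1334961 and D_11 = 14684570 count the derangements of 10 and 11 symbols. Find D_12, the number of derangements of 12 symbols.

176214841

D_12 = (12-1)·(D_11 + D_10) = 11·(14684570 + 1334961) = 11·16019531 = 176214841.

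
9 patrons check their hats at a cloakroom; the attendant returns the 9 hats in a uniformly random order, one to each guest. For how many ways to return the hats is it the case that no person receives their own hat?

133496

Use !n = (n-1)(!(n-1) + !(n-2)).
!9 = 8·(14833 + 1854) = 8·16687 = 133496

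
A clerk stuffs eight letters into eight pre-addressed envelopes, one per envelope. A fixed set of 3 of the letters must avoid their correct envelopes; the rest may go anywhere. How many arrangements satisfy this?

27240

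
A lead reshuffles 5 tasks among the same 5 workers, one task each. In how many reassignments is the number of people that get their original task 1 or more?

# with exactly i fixed is C(5,i)·!(5-i); sum over i=1..5:
  i=1: C(5,1)·!4 = 5·9 = 45
  i=2: C(5,2)·!3 = 10·2 = 20
  i=3: C(5,3)·!2 = 10·1 = 10
  i=4: C(5,4)·!1 = 5·0 = 0
  i=5: C(5,5)·!0 = 1·1 = 1
Total = 76.

76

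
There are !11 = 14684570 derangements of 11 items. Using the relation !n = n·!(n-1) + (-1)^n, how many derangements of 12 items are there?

176214841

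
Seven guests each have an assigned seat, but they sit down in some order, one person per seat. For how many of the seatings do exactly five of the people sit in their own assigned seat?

Choose which 5 of the 7 are fixed: C(7,5) = 21.
The remaining 2 must be deranged: !2 = 1.
Total: 21 × 1 = 21.

21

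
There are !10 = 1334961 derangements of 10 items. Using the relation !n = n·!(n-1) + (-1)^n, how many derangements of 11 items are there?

!11 = 11·1334961 - 1 = 14684570.

14684570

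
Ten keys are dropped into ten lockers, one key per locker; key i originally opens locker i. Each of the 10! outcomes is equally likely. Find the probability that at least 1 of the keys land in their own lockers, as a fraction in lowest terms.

Favorable outcomes: Σ_{i≥1} C(10,i)·!(10-i) = 10·133496 + 45·14833 + 120·1854 + 210·265 + 252·44 + 210·9 + 120·2 + 45·1 + 10·0 + 1·1 = 2293839.
Total outcomes: 10! = 3628800.
Probability = 2293839/3628800 = 28319/44800.

28319/44800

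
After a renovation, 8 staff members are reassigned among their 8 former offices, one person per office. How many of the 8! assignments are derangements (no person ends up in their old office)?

14833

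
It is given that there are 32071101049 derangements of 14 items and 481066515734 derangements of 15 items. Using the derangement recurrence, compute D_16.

D_16 = (16-1)·(D_15 + D_14) = 15·(481066515734 + 32071101049) = 15·513137616783 = 7697064251745.

7697064251745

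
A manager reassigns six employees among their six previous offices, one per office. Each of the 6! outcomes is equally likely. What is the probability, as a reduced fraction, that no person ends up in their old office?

53/144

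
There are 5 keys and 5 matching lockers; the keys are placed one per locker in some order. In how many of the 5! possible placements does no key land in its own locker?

The subfactorial !5 = [5!/e] (nearest integer).
5! = 120, and 120/e ≈ 44.15, so !5 = 44.

44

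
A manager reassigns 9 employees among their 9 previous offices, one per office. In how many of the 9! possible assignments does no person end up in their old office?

133496

!9 is the nearest integer to 9!/e.
9! = 362880, and 362880/e ≈ 133496.09, so !9 = 133496.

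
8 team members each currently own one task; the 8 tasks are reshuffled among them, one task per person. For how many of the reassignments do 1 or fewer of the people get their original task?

# with exactly i fixed is C(8,i)·!(8-i); sum over i=0..1:
  i=0: C(8,0)·!8 = 1·14833 = 14833
  i=1: C(8,1)·!7 = 8·1854 = 14832
Total = 29665.

29665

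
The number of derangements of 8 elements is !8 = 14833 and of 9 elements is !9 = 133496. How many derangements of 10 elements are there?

!10 = (10-1)·(!9 + !8) = 9·(133496 + 14833) = 9·148329 = 1334961.

1334961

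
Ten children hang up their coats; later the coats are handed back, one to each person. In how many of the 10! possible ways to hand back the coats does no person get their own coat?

Recurrence: !10 = 9·(!9 + !8).
!10 = 9·(133496 + 14833) = 9·148329 = 1334961

1334961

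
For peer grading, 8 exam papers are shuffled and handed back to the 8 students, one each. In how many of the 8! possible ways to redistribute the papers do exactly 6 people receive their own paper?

Pick the 6 fixed positions: C(8,6) = 28 ways.
The remaining 2 must be deranged: !2 = 1.
Total: 28 × 1 = 28.

28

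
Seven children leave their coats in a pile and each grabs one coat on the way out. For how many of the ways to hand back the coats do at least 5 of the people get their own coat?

Sum C(7,i)·!(7-i) for i = 5..7:
  i=5: C(7,5)·!2 = 21·1 = 21
  i=6: C(7,6)·!1 = 7·0 = 0
  i=7: C(7,7)·!0 = 1·1 = 1
Total = 22.

22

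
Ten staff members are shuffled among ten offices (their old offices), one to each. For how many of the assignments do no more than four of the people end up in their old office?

3615536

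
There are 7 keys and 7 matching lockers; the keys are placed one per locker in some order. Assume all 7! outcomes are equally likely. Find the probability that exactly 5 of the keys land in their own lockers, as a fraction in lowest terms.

Favorable outcomes: C(7,5)·!2 = 21·1 = 21.
Total outcomes: 7! = 5040.
Probability = 21/5040 = 1/240.

1/240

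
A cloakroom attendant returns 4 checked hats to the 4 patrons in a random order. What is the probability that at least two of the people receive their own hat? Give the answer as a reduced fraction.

Favorable outcomes: Σ_{i≥2} C(4,i)·!(4-i) = 6·1 + 4·0 + 1·1 = 7.
Total outcomes: 4! = 24.
Probability = 7/24 = 7/24.

7/24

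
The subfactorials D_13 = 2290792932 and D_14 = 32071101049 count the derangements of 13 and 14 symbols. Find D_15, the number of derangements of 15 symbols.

D_15 = (15-1)·(D_14 + D_13) = 14·(32071101049 + 2290792932) = 14·34361893981 = 481066515734.

481066515734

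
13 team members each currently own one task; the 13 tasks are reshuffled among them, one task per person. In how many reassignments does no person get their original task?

Recurrence: !13 = 13·!12 + (-1)^13.
!13 = 13·176214841 - 1 = 2290792932

2290792932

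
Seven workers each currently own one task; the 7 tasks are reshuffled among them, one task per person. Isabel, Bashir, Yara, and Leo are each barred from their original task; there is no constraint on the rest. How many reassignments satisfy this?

2790

Inclusion-exclusion on the 4 forbidden self-matches:
Σ_{j=0}^{4} (-1)^j C(4,j)(7-j)!
= C(4,0)·7! - C(4,1)·6! + C(4,2)·5! - C(4,3)·4! + C(4,4)·3!
= 5040 - 2880 + 720 - 96 + 6
= 2790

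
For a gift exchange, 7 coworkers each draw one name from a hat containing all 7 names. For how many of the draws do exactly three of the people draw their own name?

315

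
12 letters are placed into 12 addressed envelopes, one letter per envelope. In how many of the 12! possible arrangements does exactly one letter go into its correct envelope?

176214840

Pick the single fixed position: C(12,1) = 12 ways.
The other 11 form a derangement: !11 = 14684570.
Total: 12 × 14684570 = 176214840.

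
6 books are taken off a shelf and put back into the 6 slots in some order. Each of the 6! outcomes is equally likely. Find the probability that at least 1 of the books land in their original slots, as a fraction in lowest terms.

Favorable outcomes: Σ_{i≥1} C(6,i)·!(6-i) = 6·44 + 15·9 + 20·2 + 15·1 + 6·0 + 1·1 = 455.
Total outcomes: 6! = 720.
Probability = 455/720 = 91/144.

91/144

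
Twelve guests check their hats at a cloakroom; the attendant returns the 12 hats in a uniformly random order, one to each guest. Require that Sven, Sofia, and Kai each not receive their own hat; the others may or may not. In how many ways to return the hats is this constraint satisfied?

369774720

Let A_j be the event that the j-th constrained one is fixed. By inclusion-exclusion over the 3 events:
Σ_{j=0}^{3} (-1)^j C(3,j)(12-j)!
= C(3,0)·12! - C(3,1)·11! + C(3,2)·10! - C(3,3)·9!
= 479001600 - 119750400 + 10886400 - 362880
= 369774720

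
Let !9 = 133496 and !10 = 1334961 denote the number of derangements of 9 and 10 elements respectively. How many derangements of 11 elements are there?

!11 = (11-1)·(!10 + !9) = 10·(1334961 + 133496) = 10·1468457 = 14684570.

14684570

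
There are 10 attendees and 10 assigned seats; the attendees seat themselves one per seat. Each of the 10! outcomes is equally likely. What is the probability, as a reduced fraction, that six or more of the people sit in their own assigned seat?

17/28350

Favorable outcomes: Σ_{i≥6} C(10,i)·!(10-i) = 210·9 + 120·2 + 45·1 + 10·0 + 1·1 = 2176.
Total outcomes: 10! = 3628800.
Probability = 2176/3628800 = 17/28350.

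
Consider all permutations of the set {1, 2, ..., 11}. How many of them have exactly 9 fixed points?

55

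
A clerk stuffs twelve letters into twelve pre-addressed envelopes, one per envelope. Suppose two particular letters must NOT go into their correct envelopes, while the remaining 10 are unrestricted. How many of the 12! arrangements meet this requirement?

402796800

Let A_j be the event that the j-th constrained one is fixed. By inclusion-exclusion over the 2 events:
Σ_{j=0}^{2} (-1)^j C(2,j)(12-j)!
= C(2,0)·12! - C(2,1)·11! + C(2,2)·10!
= 479001600 - 79833600 + 3628800
= 402796800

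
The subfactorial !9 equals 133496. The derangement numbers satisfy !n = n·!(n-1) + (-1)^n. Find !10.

1334961

!10 = 10·133496 + 1 = 1334961.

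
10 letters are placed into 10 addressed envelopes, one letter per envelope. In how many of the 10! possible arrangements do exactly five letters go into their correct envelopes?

Choose which 5 of the 10 are fixed: C(10,5) = 252.
The remaining 5 must be deranged: !5 = 44.
Total: 252 × 44 = 11088.

11088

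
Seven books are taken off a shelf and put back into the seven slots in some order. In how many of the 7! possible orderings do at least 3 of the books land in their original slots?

407

# with exactly i fixed is C(7,i)·!(7-i); sum over i=3..7:
  i=3: C(7,3)·!4 = 35·9 = 315
  i=4: C(7,4)·!3 = 35·2 = 70
  i=5: C(7,5)·!2 = 21·1 = 21
  i=6: C(7,6)·!1 = 7·0 = 0
  i=7: C(7,7)·!0 = 1·1 = 1
Total = 407.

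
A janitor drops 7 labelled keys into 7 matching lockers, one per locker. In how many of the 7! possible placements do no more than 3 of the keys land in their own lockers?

4948

# with exactly i fixed is C(7,i)·!(7-i); sum over i=0..3:
  i=0: C(7,0)·!7 = 1·1854 = 1854
  i=1: C(7,1)·!6 = 7·265 = 1855
  i=2: C(7,2)·!5 = 21·44 = 924
  i=3: C(7,3)·!4 = 35·9 = 315
Total = 4948.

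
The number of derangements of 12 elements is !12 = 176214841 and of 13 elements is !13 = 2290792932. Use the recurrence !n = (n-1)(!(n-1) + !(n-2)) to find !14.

!14 = (14-1)·(!13 + !12) = 13·(2290792932 + 176214841) = 13·2467007773 = 32071101049.

32071101049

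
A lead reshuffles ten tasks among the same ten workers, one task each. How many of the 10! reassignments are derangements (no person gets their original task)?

Recurrence: !10 = 10·!9 + (-1)^10.
!10 = 10·133496 + 1 = 1334961

1334961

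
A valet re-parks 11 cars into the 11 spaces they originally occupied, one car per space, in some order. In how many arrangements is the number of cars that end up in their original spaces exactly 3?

Choose which 3 of the 11 are fixed: C(11,3) = 165.
The other 8 form a derangement: !8 = 14833.
Total: 165 × 14833 = 2447445.

2447445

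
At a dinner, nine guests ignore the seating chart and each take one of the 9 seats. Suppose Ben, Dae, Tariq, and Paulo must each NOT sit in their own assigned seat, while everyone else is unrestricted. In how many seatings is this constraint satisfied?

Inclusion-exclusion on the 4 forbidden self-matches:
Σ_{j=0}^{4} (-1)^j C(4,j)(9-j)!
= C(4,0)·9! - C(4,1)·8! + C(4,2)·7! - C(4,3)·6! + C(4,4)·5!
= 362880 - 161280 + 30240 - 2880 + 120
= 229080

229080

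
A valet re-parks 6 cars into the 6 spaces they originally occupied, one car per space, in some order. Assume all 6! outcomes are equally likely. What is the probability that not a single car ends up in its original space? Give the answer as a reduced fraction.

53/144

Favorable outcomes: !6 = 265.
Total outcomes: 6! = 720.
Probability = 265/720 = 53/144.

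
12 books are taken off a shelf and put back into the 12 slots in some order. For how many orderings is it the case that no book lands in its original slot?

176214841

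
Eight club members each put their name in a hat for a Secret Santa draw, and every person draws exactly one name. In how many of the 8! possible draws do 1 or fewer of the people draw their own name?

# with exactly i fixed is C(8,i)·!(8-i); sum over i=0..1:
  i=0: C(8,0)·!8 = 1·14833 = 14833
  i=1: C(8,1)·!7 = 8·1854 = 14832
Total = 29665.

29665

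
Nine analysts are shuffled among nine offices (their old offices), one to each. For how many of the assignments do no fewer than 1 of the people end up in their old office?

229384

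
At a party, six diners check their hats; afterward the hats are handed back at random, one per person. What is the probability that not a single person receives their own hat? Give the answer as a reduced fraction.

Favorable outcomes: !6 = 265.
Total outcomes: 6! = 720.
Probability = 265/720 = 53/144.

53/144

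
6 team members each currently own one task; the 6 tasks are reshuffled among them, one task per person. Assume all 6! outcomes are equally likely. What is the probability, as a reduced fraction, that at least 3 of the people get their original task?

Favorable outcomes: Σ_{i≥3} C(6,i)·!(6-i) = 20·2 + 15·1 + 6·0 + 1·1 = 56.
Total outcomes: 6! = 720.
Probability = 56/720 = 7/90.

7/90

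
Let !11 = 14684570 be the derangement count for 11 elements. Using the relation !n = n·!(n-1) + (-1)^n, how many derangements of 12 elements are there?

176214841

!12 = 12·14684570 + 1 = 176214841.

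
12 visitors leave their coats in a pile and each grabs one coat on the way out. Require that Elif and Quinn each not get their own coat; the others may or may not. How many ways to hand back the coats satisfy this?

402796800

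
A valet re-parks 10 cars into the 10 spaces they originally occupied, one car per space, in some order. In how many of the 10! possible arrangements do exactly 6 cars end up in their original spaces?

Pick the 6 fixed positions: C(10,6) = 210 ways.
The remaining 4 must be deranged: !4 = 9.
Total: 210 × 9 = 1890.

1890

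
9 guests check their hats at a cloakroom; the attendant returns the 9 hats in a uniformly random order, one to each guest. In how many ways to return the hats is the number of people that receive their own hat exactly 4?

Choose which 4 of the 9 are fixed: C(9,4) = 126.
The remaining 5 must be deranged: !5 = 44.
Total: 126 × 44 = 5544.

5544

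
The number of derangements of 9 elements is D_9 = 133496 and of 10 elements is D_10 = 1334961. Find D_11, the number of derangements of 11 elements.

D_11 = (11-1)·(D_10 + D_9) = 10·(1334961 + 133496) = 10·1468457 = 14684570.

14684570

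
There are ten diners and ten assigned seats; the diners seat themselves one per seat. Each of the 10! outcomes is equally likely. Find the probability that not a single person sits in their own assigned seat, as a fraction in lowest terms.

16481/44800

Favorable outcomes: !10 = 1334961.
Total outcomes: 10! = 3628800.
Probability = 1334961/3628800 = 16481/44800.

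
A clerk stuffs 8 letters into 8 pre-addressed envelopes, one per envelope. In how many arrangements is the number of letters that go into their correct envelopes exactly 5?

Choose which 5 of the 8 are fixed: C(8,5) = 56.
The other 3 form a derangement: !3 = 2.
Total: 56 × 2 = 112.

112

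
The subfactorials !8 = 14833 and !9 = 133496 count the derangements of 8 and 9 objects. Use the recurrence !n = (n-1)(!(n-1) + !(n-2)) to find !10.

!10 = (10-1)·(!9 + !8) = 9·(133496 + 14833) = 9·148329 = 1334961.

1334961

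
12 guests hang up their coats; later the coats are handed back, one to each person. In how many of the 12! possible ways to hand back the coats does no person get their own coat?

176214841

!12 is the nearest integer to 12!/e.
12! = 479001600, and 479001600/e ≈ 176214840.93, so !12 = 176214841.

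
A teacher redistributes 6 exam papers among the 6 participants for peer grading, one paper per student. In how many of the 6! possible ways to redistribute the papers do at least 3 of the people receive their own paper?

Sum C(6,i)·!(6-i) for i = 3..6:
  i=3: C(6,3)·!3 = 20·2 = 40
  i=4: C(6,4)·!2 = 15·1 = 15
  i=5: C(6,5)·!1 = 6·0 = 0
  i=6: C(6,6)·!0 = 1·1 = 1
Total = 56.

56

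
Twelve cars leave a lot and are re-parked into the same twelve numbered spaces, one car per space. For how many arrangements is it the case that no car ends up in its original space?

176214841

!12 = 12! · Σ_{k=0}^{12} (-1)^k/k!
= 12! - 12!/1! + 12!/2! - 12!/3! + 12!/4! - 12!/5! + 12!/6! - 12!/7! + 12!/8! - 12!/9! + 12!/10! - 12!/11! + 12!/12!
= 479001600 - 479001600 + 239500800 - 79833600 + 19958400 - 3991680 + 665280 - 95040 + 11880 - 1320 + 132 - 12 + 1
= 176214841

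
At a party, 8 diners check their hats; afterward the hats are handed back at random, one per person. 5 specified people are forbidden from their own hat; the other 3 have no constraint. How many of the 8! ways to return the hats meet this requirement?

21234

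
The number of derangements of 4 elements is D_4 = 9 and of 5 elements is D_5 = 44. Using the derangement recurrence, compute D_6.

265

D_6 = (6-1)·(D_5 + D_4) = 5·(44 + 9) = 5·53 = 265.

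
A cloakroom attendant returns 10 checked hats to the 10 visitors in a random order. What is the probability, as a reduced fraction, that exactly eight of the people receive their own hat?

Favorable outcomes: C(10,8)·!2 = 45·1 = 45.
Total outcomes: 10! = 3628800.
Probability = 45/3628800 = 1/80640.

1/80640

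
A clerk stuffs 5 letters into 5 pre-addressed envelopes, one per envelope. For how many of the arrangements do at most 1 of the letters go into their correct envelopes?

89

# with exactly i fixed is C(5,i)·!(5-i); sum over i=0..1:
  i=0: C(5,0)·!5 = 1·44 = 44
  i=1: C(5,1)·!4 = 5·9 = 45
Total = 89.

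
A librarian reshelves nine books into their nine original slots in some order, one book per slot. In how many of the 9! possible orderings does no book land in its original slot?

Use !n = n·!(n-1) + (-1)^n.
!9 = 9·14833 - 1 = 133496

133496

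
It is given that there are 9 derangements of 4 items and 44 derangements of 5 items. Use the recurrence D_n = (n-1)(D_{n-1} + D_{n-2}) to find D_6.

D_6 = (6-1)·(D_5 + D_4) = 5·(44 + 9) = 5·53 = 265.

265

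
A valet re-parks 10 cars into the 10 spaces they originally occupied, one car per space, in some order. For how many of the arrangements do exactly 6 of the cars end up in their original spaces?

Pick the 6 fixed positions: C(10,6) = 210 ways.
The remaining 4 must be deranged: !4 = 9.
Total: 210 × 9 = 1890.

1890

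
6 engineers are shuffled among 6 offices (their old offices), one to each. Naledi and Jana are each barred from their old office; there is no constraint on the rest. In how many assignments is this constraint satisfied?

Let A_j be the event that the j-th constrained one is fixed. By inclusion-exclusion over the 2 events:
Σ_{j=0}^{2} (-1)^j C(2,j)(6-j)!
= C(2,0)·6! - C(2,1)·5! + C(2,2)·4!
= 720 - 240 + 24
= 504

504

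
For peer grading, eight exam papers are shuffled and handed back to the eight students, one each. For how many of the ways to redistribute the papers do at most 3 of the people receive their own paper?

39549

# with exactly i fixed is C(8,i)·!(8-i); sum over i=0..3:
  i=0: C(8,0)·!8 = 1·14833 = 14833
  i=1: C(8,1)·!7 = 8·1854 = 14832
  i=2: C(8,2)·!6 = 28·265 = 7420
  i=3: C(8,3)·!5 = 56·44 = 2464
Total = 39549.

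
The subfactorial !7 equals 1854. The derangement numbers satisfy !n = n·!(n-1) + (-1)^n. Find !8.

!8 = 8·1854 + 1 = 14833.

14833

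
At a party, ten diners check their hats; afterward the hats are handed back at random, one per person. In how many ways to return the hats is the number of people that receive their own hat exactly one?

Pick the single fixed position: C(10,1) = 10 ways.
The other 9 form a derangement: !9 = 133496.
Total: 10 × 133496 = 1334960.

1334960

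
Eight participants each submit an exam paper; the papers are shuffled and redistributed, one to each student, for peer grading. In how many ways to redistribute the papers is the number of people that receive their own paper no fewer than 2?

10655

Sum C(8,i)·!(8-i) for i = 2..8:
  i=2: C(8,2)·!6 = 28·265 = 7420
  i=3: C(8,3)·!5 = 56·44 = 2464
  i=4: C(8,4)·!4 = 70·9 = 630
  i=5: C(8,5)·!3 = 56·2 = 112
  i=6: C(8,6)·!2 = 28·1 = 28
  i=7: C(8,7)·!1 = 8·0 = 0
  i=8: C(8,8)·!0 = 1·1 = 1
Total = 10655.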